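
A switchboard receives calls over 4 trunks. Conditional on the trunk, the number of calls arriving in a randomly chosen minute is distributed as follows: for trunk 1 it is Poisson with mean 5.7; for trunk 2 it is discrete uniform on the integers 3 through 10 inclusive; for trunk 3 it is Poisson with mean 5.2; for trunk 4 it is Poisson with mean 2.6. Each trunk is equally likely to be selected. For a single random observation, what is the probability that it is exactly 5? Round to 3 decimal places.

Conditional on each trunk, P(X = 5): 1: 0.16777; 2: 0.125; 3: 0.174785; 4: 0.0735394.
By total probability, P(X = 5) = 0.25·0.16777 + 0.25·0.125 + 0.25·0.174785 + 0.25·0.0735394 = 0.135274.

0.135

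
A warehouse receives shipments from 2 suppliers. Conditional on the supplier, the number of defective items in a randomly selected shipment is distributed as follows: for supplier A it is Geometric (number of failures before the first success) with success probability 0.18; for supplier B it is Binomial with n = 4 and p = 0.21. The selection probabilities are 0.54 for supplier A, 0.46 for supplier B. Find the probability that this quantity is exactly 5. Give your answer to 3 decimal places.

Conditional on each supplier, P(X = 5): A: 0.0667332; B: 0.
By total probability, P(X = 5) = 0.54·0.0667332 + 0.46·0 = 0.0360359.

0.036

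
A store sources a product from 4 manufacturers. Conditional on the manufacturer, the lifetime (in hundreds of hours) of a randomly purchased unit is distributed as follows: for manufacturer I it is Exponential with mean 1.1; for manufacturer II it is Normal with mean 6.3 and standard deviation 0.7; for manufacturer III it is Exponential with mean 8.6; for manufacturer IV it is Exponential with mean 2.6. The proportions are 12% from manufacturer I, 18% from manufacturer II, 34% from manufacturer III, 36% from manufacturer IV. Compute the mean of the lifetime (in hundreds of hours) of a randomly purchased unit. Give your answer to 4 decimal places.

5.1260

Component means — I: 1.1; II: 6.3; III: 8.6; IV: 2.6.
E[X] = 0.12·1.1 + 0.18·6.3 + 0.34·8.6 + 0.36·2.6 = 5.126.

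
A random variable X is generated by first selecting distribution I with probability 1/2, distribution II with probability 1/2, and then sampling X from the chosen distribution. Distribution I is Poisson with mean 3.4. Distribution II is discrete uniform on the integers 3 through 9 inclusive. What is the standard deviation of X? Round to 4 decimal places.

Per component, I: μ=3.4, E[X²]=14.96; II: μ=6, E[X²]=40.
E[X] = 0.5·3.4 + 0.5·6 = 4.7.
E[X²] = 0.5·14.96 + 0.5·40 = 27.48.
Var(X) = E[X²] − (E[X])² = 27.48 − 22.09 = 5.39.
SD(X) = √5.39 = 2.32164.

2.3216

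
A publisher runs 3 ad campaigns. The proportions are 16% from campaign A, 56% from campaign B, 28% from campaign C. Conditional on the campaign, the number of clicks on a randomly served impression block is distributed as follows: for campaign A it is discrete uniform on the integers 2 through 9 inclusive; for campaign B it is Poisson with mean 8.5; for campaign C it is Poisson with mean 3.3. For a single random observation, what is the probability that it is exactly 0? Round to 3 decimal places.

0.010

Conditional on each campaign, P(X = 0): A: 0; B: 0.000203468; C: 0.0368832.
By total probability, P(X = 0) = 0.16·0 + 0.56·0.000203468 + 0.28·0.0368832 = 0.0104412.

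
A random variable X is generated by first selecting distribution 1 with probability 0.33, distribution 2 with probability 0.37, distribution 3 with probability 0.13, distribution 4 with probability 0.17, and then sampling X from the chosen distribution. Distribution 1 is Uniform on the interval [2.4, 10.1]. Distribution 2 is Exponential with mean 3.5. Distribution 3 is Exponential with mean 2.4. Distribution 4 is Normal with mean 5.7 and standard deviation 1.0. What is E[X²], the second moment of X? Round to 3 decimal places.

30.777

For each component E[X²] = Var + (mean)², giving 1: 44.0033; 2: 24.5; 3: 11.52; 4: 33.49.
Overall E[X²] = 0.33·44.0033 + 0.37·24.5 + 0.13·11.52 + 0.17·33.49 = 30.777.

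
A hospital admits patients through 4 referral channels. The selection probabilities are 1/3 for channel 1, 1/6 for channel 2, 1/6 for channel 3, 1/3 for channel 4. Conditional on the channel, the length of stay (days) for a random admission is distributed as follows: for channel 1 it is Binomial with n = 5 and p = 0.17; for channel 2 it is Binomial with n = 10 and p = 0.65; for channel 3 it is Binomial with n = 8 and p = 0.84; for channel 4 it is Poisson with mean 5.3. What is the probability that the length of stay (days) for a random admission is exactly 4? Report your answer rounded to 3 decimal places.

Conditional on each channel, P(X = 4): 1: 0.00346612; 2: 0.0689098; 3: 0.0228399; 4: 0.164109.
By total probability, P(X = 4) = 0.333333·0.00346612 + 0.166667·0.0689098 + 0.166667·0.0228399 + 0.333333·0.164109 = 0.0711499.

0.071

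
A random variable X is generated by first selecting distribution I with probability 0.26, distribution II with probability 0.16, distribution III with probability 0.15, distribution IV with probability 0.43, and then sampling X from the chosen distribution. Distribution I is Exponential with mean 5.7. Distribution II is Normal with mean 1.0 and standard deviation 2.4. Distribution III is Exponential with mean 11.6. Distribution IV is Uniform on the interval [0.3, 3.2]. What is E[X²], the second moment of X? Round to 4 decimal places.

59.9626

For each component E[X²] = Var + (mean)², giving I: 64.98; II: 6.76; III: 269.12; IV: 3.76333.
Overall E[X²] = 0.26·64.98 + 0.16·6.76 + 0.15·269.12 + 0.43·3.76333 = 59.9626.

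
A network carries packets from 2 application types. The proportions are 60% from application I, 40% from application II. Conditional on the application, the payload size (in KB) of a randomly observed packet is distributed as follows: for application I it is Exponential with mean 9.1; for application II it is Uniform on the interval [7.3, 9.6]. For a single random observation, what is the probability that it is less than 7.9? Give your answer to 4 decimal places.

0.4525

Conditional on each application, P(X < 7.9): I: 0.580265; II: 0.26087.
By total probability, P(X < 7.9) = 0.6·0.580265 + 0.4·0.26087 = 0.452507.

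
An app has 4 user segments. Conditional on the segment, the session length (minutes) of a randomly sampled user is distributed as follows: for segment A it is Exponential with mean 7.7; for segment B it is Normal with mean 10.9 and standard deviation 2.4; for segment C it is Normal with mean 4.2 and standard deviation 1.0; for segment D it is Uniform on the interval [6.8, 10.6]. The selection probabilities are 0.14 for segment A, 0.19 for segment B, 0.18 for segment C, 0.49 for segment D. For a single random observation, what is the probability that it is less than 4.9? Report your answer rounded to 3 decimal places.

Conditional on each segment, P(X < 4.9): A: 0.470787; B: 0.00620967; C: 0.758036; D: 0.
By total probability, P(X < 4.9) = 0.14·0.470787 + 0.19·0.00620967 + 0.18·0.758036 + 0.49·0 = 0.203537.

0.204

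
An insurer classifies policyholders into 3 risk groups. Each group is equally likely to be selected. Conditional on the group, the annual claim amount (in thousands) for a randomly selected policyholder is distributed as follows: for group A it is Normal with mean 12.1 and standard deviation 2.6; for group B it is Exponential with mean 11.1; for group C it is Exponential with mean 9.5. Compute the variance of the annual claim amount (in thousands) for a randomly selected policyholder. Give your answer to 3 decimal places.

Per component, A: μ=12.1, E[X²]=153.17; B: μ=11.1, E[X²]=246.42; C: μ=9.5, E[X²]=180.5.
E[X] = 0.333333·12.1 + 0.333333·11.1 + 0.333333·9.5 = 10.9.
E[X²] = 0.333333·153.17 + 0.333333·246.42 + 0.333333·180.5 = 193.363.
Var(X) = E[X²] − (E[X])² = 193.363 − 118.81 = 74.5533.

74.553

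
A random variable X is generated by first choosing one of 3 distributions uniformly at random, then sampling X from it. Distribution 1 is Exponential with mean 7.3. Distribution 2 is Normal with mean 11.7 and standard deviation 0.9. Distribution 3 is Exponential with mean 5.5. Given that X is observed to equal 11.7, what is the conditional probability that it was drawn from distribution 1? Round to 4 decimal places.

Likelihoods f(11.7 | ·): 1: 0.0275814; 2: 0.443269; 3: 0.0216658.
Posterior ∝ prior × likelihood. Numerator for 1: 0.333333·0.0275814 = 0.0091938.
Normalizing constant: 0.333333·0.0275814 + 0.333333·0.443269 + 0.333333·0.0216658 = 0.164172.
P(1 | observation) = 0.0091938 / 0.164172 = 0.056001.

0.0560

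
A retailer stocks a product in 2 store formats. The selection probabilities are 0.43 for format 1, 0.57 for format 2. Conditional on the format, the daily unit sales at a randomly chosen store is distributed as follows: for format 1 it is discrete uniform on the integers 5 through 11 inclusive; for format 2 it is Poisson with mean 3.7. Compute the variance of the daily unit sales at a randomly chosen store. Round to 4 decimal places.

8.3609

Per component, 1: μ=8, E[X²]=68; 2: μ=3.7, E[X²]=17.39.
E[X] = 0.43·8 + 0.57·3.7 = 5.549.
E[X²] = 0.43·68 + 0.57·17.39 = 39.1523.
Var(X) = E[X²] − (E[X])² = 39.1523 − 30.7914 = 8.3609.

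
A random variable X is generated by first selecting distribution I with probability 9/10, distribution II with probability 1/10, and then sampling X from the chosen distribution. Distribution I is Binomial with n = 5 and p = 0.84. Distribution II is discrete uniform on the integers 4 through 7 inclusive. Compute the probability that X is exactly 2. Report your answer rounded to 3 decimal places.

0.026

Conditional on each component, P(X = 2): I: 0.0289014; II: 0.
By total probability, P(X = 2) = 0.9·0.0289014 + 0.1·0 = 0.0260112.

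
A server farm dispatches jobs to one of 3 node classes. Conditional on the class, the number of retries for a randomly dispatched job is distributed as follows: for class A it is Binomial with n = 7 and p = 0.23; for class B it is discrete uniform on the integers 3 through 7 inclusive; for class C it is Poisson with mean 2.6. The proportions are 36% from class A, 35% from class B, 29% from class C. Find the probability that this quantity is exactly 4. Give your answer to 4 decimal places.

Conditional on each class, P(X = 4): A: 0.0447148; B: 0.2; C: 0.141422.
By total probability, P(X = 4) = 0.36·0.0447148 + 0.35·0.2 + 0.29·0.141422 = 0.12711.

0.1271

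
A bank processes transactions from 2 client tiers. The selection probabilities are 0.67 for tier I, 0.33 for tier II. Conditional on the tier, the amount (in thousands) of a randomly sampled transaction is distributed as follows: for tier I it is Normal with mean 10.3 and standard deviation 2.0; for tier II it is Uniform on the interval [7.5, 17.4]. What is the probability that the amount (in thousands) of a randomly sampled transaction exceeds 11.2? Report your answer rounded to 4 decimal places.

0.4253

Conditional on each tier, P(X > 11.2): I: 0.326355; II: 0.626263.
By total probability, P(X > 11.2) = 0.67·0.326355 + 0.33·0.626263 = 0.425325.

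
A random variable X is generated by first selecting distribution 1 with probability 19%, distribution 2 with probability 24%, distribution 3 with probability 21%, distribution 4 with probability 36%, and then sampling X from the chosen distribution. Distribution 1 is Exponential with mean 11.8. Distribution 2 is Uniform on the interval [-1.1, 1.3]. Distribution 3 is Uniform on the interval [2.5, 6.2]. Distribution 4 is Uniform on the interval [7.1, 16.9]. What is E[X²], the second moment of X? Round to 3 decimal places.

For each component E[X²] = Var + (mean)², giving 1: 278.48; 2: 0.49; 3: 20.0633; 4: 152.003.
Overall E[X²] = 0.19·278.48 + 0.24·0.49 + 0.21·20.0633 + 0.36·152.003 = 111.963.

111.963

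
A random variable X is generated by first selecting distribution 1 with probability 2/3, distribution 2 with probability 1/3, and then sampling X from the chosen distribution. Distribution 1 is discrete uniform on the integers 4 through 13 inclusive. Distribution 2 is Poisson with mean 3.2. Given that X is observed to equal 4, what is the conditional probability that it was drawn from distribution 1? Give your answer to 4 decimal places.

Likelihoods P(X=4 | ·): 1: 0.1; 2: 0.178093.
Posterior ∝ prior × likelihood. Numerator for 1: 0.666667·0.1 = 0.0666667.
Normalizing constant: 0.666667·0.1 + 0.333333·0.178093 = 0.126031.
P(1 | observation) = 0.0666667 / 0.126031 = 0.528971.

0.5290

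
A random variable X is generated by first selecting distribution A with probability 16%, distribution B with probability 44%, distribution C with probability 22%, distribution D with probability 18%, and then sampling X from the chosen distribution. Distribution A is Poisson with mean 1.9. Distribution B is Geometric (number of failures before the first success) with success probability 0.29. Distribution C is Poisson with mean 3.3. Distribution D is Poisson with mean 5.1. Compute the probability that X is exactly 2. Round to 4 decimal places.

0.1660

Conditional on each component, P(X = 2): A: 0.269971; B: 0.146189; C: 0.200829; D: 0.0792882.
By total probability, P(X = 2) = 0.16·0.269971 + 0.44·0.146189 + 0.22·0.200829 + 0.18·0.0792882 = 0.165973.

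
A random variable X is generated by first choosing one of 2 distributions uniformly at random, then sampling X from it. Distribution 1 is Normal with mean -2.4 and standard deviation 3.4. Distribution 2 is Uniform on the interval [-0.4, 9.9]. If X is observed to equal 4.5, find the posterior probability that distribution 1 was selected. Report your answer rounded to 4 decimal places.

0.1336

Likelihoods f(4.5 | ·): 1: 0.0149661; 2: 0.0970874.
Posterior ∝ prior × likelihood. Numerator for 1: 0.5·0.0149661 = 0.00748303.
Normalizing constant: 0.5·0.0149661 + 0.5·0.0970874 = 0.0560267.
P(1 | observation) = 0.00748303 / 0.0560267 = 0.133562.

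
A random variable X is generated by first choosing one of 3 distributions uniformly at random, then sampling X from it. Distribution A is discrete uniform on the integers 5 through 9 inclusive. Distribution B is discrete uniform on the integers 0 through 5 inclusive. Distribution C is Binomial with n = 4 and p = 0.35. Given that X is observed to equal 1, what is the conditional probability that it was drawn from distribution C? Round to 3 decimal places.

Likelihoods P(X=1 | ·): A: 0; B: 0.166667; C: 0.384475.
Posterior ∝ prior × likelihood. Numerator for C: 0.333333·0.384475 = 0.128158.
Normalizing constant: 0.333333·0 + 0.333333·0.166667 + 0.333333·0.384475 = 0.183714.
P(C | observation) = 0.128158 / 0.183714 = 0.697597.

0.698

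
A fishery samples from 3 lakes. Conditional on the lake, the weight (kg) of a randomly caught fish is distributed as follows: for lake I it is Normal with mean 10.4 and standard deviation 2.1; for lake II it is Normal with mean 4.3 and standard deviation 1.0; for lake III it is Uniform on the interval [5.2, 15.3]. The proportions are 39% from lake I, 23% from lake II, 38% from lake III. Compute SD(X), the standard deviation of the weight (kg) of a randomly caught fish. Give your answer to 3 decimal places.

3.408

Per component, I: μ=10.4, E[X²]=112.57; II: μ=4.3, E[X²]=19.49; III: μ=10.25, E[X²]=113.563.
E[X] = 0.39·10.4 + 0.23·4.3 + 0.38·10.25 = 8.94.
E[X²] = 0.39·112.57 + 0.23·19.49 + 0.38·113.563 = 91.5391.
Var(X) = E[X²] − (E[X])² = 91.5391 − 79.9236 = 11.6155.
SD(X) = √11.6155 = 3.40815.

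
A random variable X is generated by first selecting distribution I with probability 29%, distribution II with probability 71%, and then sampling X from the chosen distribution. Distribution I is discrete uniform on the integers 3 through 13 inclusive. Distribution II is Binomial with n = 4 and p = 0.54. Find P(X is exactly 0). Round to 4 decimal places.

Conditional on each component, P(X = 0): I: 0; II: 0.0447746.
By total probability, P(X = 0) = 0.29·0 + 0.71·0.0447746 = 0.0317899.

0.0318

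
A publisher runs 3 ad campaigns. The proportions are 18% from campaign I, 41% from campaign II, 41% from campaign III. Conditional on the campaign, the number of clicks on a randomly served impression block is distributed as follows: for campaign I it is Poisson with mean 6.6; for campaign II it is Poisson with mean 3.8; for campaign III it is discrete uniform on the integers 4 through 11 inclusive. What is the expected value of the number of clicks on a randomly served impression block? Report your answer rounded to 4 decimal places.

5.8210

Component means — I: 6.6; II: 3.8; III: 7.5.
E[X] = 0.18·6.6 + 0.41·3.8 + 0.41·7.5 = 5.821.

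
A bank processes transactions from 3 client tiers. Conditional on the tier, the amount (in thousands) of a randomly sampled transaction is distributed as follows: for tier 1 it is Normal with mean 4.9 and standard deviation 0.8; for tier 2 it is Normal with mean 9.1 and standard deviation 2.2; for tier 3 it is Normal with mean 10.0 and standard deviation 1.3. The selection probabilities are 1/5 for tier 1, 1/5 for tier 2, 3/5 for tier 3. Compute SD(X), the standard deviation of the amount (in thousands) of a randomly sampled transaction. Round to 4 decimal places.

2.4564

Per component, 1: μ=4.9, E[X²]=24.65; 2: μ=9.1, E[X²]=87.65; 3: μ=10, E[X²]=101.69.
E[X] = 0.2·4.9 + 0.2·9.1 + 0.6·10 = 8.8.
E[X²] = 0.2·24.65 + 0.2·87.65 + 0.6·101.69 = 83.474.
Var(X) = E[X²] − (E[X])² = 83.474 − 77.44 = 6.034.
SD(X) = √6.034 = 2.45642.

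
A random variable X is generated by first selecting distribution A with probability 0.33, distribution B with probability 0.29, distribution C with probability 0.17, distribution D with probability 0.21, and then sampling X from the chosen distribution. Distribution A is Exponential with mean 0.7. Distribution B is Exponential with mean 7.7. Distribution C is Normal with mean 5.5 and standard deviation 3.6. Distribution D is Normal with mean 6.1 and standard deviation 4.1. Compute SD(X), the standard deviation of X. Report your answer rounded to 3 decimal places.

Per component, A: μ=0.7, E[X²]=0.98; B: μ=7.7, E[X²]=118.58; C: μ=5.5, E[X²]=43.21; D: μ=6.1, E[X²]=54.02.
E[X] = 0.33·0.7 + 0.29·7.7 + 0.17·5.5 + 0.21·6.1 = 4.68.
E[X²] = 0.33·0.98 + 0.29·118.58 + 0.17·43.21 + 0.21·54.02 = 53.4015.
Var(X) = E[X²] − (E[X])² = 53.4015 − 21.9024 = 31.4991.
SD(X) = √31.4991 = 5.61241.

5.612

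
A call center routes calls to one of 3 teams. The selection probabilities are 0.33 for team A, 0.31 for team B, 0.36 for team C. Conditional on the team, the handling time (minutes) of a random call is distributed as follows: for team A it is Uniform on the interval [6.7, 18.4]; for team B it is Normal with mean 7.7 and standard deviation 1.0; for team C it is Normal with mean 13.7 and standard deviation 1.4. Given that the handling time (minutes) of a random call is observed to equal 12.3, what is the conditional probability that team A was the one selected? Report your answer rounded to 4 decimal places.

0.3119

Likelihoods f(12.3 | ·): A: 0.0854701; B: 1.01409e-05; C: 0.172836.
Posterior ∝ prior × likelihood. Numerator for A: 0.33·0.0854701 = 0.0282051.
Normalizing constant: 0.33·0.0854701 + 0.31·1.01409e-05 + 0.36·0.172836 = 0.0904293.
P(A | observation) = 0.0282051 / 0.0904293 = 0.311902.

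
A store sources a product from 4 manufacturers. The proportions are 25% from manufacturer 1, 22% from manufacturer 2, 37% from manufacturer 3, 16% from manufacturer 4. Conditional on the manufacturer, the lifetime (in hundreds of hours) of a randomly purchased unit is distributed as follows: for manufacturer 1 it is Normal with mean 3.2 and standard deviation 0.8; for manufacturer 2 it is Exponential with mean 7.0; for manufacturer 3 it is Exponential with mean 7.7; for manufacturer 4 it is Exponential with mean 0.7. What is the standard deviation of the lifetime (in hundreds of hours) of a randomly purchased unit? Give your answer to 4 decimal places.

Per component, 1: μ=3.2, E[X²]=10.88; 2: μ=7, E[X²]=98; 3: μ=7.7, E[X²]=118.58; 4: μ=0.7, E[X²]=0.98.
E[X] = 0.25·3.2 + 0.22·7 + 0.37·7.7 + 0.16·0.7 = 5.301.
E[X²] = 0.25·10.88 + 0.22·98 + 0.37·118.58 + 0.16·0.98 = 68.3114.
Var(X) = E[X²] − (E[X])² = 68.3114 − 28.1006 = 40.2108.
SD(X) = √40.2108 = 6.3412.

6.3412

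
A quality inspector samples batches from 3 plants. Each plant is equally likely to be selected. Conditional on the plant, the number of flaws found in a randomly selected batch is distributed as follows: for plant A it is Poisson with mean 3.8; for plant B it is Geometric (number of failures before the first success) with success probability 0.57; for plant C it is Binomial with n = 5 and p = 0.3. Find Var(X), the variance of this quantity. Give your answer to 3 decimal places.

3.738

Per component, A: μ=3.8, E[X²]=18.24; B: μ=0.754386, E[X²]=1.89258; C: μ=1.5, E[X²]=3.3.
E[X] = 0.333333·3.8 + 0.333333·0.754386 + 0.333333·1.5 = 2.01813.
E[X²] = 0.333333·18.24 + 0.333333·1.89258 + 0.333333·3.3 = 7.81086.
Var(X) = E[X²] − (E[X])² = 7.81086 − 4.07284 = 3.73802.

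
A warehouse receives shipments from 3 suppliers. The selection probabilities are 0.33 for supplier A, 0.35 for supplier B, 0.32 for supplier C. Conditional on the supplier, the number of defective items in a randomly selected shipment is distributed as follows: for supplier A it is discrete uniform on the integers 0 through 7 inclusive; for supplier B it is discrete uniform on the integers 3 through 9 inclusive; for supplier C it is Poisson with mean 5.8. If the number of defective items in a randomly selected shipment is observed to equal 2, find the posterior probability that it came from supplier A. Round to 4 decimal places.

0.7168

Likelihoods P(X=2 | ·): A: 0.125; B: 0; C: 0.0509235.
Posterior ∝ prior × likelihood. Numerator for A: 0.33·0.125 = 0.04125.
Normalizing constant: 0.33·0.125 + 0.35·0 + 0.32·0.0509235 = 0.0575455.
P(A | observation) = 0.04125 / 0.0575455 = 0.716824.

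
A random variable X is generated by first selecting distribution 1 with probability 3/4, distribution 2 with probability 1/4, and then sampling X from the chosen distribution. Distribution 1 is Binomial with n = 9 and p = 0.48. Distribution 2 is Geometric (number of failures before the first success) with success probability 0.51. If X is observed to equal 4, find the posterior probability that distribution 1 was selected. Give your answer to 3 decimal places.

0.963

Likelihoods P(X=4 | ·): 1: 0.254303; 2: 0.0294005.
Posterior ∝ prior × likelihood. Numerator for 1: 0.75·0.254303 = 0.190728.
Normalizing constant: 0.75·0.254303 + 0.25·0.0294005 = 0.198078.
P(1 | observation) = 0.190728 / 0.198078 = 0.962893.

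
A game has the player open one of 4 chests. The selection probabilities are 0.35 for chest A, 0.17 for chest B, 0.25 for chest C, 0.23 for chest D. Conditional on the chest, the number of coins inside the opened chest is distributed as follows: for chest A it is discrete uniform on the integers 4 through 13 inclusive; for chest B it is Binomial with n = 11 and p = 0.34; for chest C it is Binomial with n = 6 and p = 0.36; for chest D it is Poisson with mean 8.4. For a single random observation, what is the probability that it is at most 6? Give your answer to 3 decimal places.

0.579

Conditional on each chest, P(X ≤ 6): A: 0.3; B: 0.957029; C: 1; D: 0.266993.
By total probability, P(X ≤ 6) = 0.35·0.3 + 0.17·0.957029 + 0.25·1 + 0.23·0.266993 = 0.579103.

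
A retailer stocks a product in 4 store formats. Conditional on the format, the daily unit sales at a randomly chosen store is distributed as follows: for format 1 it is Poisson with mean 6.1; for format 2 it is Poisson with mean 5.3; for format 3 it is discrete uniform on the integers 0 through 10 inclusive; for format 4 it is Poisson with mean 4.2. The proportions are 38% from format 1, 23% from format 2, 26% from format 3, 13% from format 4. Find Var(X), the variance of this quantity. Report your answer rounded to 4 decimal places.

7.1000

Per component, 1: μ=6.1, E[X²]=43.31; 2: μ=5.3, E[X²]=33.39; 3: μ=5, E[X²]=35; 4: μ=4.2, E[X²]=21.84.
E[X] = 0.38·6.1 + 0.23·5.3 + 0.26·5 + 0.13·4.2 = 5.383.
E[X²] = 0.38·43.31 + 0.23·33.39 + 0.26·35 + 0.13·21.84 = 36.0767.
Var(X) = E[X²] − (E[X])² = 36.0767 − 28.9767 = 7.10001.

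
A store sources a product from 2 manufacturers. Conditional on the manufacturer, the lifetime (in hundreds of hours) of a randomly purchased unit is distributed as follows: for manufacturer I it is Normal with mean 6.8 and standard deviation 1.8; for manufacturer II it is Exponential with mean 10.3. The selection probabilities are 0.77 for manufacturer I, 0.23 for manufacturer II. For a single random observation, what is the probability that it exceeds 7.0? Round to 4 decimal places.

Conditional on each manufacturer, P(X > 7.0): I: 0.455764; II: 0.506814.
By total probability, P(X > 7.0) = 0.77·0.455764 + 0.23·0.506814 = 0.467506.

0.4675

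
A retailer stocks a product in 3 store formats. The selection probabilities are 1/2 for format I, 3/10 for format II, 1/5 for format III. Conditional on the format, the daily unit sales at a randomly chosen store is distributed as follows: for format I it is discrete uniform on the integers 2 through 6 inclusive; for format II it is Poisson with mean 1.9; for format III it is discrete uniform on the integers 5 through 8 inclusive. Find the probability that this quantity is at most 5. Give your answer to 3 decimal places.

0.746

Conditional on each format, P(X ≤ 5): I: 0.8; II: 0.986781; III: 0.25.
By total probability, P(X ≤ 5) = 0.5·0.8 + 0.3·0.986781 + 0.2·0.25 = 0.746034.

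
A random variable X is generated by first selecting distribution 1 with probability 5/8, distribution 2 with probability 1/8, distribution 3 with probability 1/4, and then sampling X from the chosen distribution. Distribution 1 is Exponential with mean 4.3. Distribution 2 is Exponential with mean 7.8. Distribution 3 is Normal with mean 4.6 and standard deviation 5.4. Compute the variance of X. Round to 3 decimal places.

Per component, 1: μ=4.3, E[X²]=36.98; 2: μ=7.8, E[X²]=121.68; 3: μ=4.6, E[X²]=50.32.
E[X] = 0.625·4.3 + 0.125·7.8 + 0.25·4.6 = 4.8125.
E[X²] = 0.625·36.98 + 0.125·121.68 + 0.25·50.32 = 50.9025.
Var(X) = E[X²] − (E[X])² = 50.9025 − 23.1602 = 27.7423.

27.742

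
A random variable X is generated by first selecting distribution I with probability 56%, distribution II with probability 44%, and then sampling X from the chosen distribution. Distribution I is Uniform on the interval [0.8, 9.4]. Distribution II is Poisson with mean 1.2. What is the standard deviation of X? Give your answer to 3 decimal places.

Per component, I: μ=5.1, E[X²]=32.1733; II: μ=1.2, E[X²]=2.64.
E[X] = 0.56·5.1 + 0.44·1.2 = 3.384.
E[X²] = 0.56·32.1733 + 0.44·2.64 = 19.1787.
Var(X) = E[X²] − (E[X])² = 19.1787 − 11.4515 = 7.72721.
SD(X) = √7.72721 = 2.77979.

2.780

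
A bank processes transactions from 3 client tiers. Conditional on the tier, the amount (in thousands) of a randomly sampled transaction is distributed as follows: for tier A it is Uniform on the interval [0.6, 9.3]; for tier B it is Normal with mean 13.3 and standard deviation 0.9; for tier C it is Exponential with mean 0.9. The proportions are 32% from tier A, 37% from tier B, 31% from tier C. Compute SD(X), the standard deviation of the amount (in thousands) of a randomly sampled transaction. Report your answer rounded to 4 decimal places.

Per component, A: μ=4.95, E[X²]=30.81; B: μ=13.3, E[X²]=177.7; C: μ=0.9, E[X²]=1.62.
E[X] = 0.32·4.95 + 0.37·13.3 + 0.31·0.9 = 6.784.
E[X²] = 0.32·30.81 + 0.37·177.7 + 0.31·1.62 = 76.1104.
Var(X) = E[X²] − (E[X])² = 76.1104 − 46.0227 = 30.0877.
SD(X) = √30.0877 = 5.48523.

5.4852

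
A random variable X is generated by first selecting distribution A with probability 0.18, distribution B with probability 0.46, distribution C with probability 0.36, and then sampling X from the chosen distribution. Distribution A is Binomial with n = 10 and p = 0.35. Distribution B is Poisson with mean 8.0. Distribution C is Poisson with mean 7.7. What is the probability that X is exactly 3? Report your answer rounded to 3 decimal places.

0.071

Conditional on each component, P(X = 3): A: 0.25222; B: 0.0286261; C: 0.0344551.
By total probability, P(X = 3) = 0.18·0.25222 + 0.46·0.0286261 + 0.36·0.0344551 = 0.0709714.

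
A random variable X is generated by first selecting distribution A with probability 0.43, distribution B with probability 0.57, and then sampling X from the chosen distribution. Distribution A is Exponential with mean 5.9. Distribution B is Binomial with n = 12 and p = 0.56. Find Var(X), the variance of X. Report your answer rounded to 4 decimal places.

16.8185

Per component, A: μ=5.9, E[X²]=69.62; B: μ=6.72, E[X²]=48.1152.
E[X] = 0.43·5.9 + 0.57·6.72 = 6.3674.
E[X²] = 0.43·69.62 + 0.57·48.1152 = 57.3623.
Var(X) = E[X²] − (E[X])² = 57.3623 − 40.5438 = 16.8185.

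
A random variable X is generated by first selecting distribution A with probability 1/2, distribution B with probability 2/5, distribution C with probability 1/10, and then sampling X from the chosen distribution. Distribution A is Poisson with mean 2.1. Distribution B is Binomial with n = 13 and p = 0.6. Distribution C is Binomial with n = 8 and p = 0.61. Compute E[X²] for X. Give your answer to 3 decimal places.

31.411

For each component E[X²] = Var + (mean)², giving A: 6.51; B: 63.96; C: 25.7176.
Overall E[X²] = 0.5·6.51 + 0.4·63.96 + 0.1·25.7176 = 31.4108.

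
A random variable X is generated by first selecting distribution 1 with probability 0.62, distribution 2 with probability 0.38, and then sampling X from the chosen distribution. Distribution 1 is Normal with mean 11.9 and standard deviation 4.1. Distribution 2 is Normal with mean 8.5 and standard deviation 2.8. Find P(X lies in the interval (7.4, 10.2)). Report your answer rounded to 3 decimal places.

Conditional on each component, P(7.4 < X < 10.2): 1: 0.203007; 2: 0.380909.
By total probability, P(7.4 < X < 10.2) = 0.62·0.203007 + 0.38·0.380909 = 0.27061.

0.271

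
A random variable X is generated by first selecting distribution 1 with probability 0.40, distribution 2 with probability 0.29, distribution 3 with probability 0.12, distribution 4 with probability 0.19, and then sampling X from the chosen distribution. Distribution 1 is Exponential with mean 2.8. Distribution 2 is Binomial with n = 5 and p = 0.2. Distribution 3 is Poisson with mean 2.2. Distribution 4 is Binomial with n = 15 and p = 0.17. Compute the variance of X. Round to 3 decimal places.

Per component, 1: μ=2.8, E[X²]=15.68; 2: μ=1, E[X²]=1.8; 3: μ=2.2, E[X²]=7.04; 4: μ=2.55, E[X²]=8.619.
E[X] = 0.4·2.8 + 0.29·1 + 0.12·2.2 + 0.19·2.55 = 2.1585.
E[X²] = 0.4·15.68 + 0.29·1.8 + 0.12·7.04 + 0.19·8.619 = 9.27641.
Var(X) = E[X²] − (E[X])² = 9.27641 − 4.65912 = 4.61729.

4.617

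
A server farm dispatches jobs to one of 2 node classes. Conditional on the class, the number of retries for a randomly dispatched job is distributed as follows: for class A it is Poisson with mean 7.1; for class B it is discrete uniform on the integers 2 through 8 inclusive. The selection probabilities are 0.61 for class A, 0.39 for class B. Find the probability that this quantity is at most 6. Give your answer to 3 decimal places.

0.544

Conditional on each class, P(X ≤ 6): A: 0.43492; B: 0.714286.
By total probability, P(X ≤ 6) = 0.61·0.43492 + 0.39·0.714286 = 0.543872.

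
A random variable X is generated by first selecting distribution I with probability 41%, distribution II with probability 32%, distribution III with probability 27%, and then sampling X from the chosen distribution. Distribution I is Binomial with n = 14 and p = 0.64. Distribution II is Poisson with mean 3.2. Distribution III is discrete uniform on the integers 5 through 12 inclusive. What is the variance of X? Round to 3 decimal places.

Per component, I: μ=8.96, E[X²]=83.5072; II: μ=3.2, E[X²]=13.44; III: μ=8.5, E[X²]=77.5.
E[X] = 0.41·8.96 + 0.32·3.2 + 0.27·8.5 = 6.9926.
E[X²] = 0.41·83.5072 + 0.32·13.44 + 0.27·77.5 = 59.4638.
Var(X) = E[X²] − (E[X])² = 59.4638 − 48.8965 = 10.5673.

10.567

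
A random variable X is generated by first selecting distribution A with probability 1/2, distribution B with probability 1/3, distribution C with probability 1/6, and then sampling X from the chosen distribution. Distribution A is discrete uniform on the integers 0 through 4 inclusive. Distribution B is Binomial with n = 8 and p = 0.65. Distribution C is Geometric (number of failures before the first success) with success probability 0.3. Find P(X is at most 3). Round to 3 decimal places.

0.562

Conditional on each component, P(X ≤ 3): A: 0.8; B: 0.106091; C: 0.7599.
By total probability, P(X ≤ 3) = 0.5·0.8 + 0.333333·0.106091 + 0.166667·0.7599 = 0.562014.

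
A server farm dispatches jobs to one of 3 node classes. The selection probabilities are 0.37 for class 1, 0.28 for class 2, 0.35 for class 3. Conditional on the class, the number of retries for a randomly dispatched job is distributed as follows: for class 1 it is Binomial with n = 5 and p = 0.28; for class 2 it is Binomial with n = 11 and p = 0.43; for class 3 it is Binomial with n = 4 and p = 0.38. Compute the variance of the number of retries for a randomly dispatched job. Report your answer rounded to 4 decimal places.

3.6182

Per component, 1: μ=1.4, E[X²]=2.968; 2: μ=4.73, E[X²]=25.069; 3: μ=1.52, E[X²]=3.2528.
E[X] = 0.37·1.4 + 0.28·4.73 + 0.35·1.52 = 2.3744.
E[X²] = 0.37·2.968 + 0.28·25.069 + 0.35·3.2528 = 9.25596.
Var(X) = E[X²] − (E[X])² = 9.25596 − 5.63778 = 3.61818.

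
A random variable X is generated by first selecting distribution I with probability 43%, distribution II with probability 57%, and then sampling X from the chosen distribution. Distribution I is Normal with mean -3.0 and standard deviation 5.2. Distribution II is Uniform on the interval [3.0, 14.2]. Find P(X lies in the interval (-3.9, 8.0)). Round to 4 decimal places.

Conditional on each component, P(-3.9 < X < 8.0): I: 0.551506; II: 0.446429.
By total probability, P(-3.9 < X < 8.0) = 0.43·0.551506 + 0.57·0.446429 = 0.491612.

0.4916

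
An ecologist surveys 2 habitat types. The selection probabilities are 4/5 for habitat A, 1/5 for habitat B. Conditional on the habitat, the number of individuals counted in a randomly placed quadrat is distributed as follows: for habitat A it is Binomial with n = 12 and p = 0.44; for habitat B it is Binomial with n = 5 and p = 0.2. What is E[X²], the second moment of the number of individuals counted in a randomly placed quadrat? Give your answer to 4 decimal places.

25.0282

For each component E[X²] = Var + (mean)², giving A: 30.8352; B: 1.8.
Overall E[X²] = 0.8·30.8352 + 0.2·1.8 = 25.0282.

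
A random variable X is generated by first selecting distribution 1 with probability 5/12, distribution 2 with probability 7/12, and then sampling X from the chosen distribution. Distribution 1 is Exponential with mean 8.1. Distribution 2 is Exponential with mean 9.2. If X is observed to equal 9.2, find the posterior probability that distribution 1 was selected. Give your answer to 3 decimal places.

Likelihoods f(9.2 | ·): 1: 0.0396499; 2: 0.0399869.
Posterior ∝ prior × likelihood. Numerator for 1: 0.416667·0.0396499 = 0.0165208.
Normalizing constant: 0.416667·0.0396499 + 0.583333·0.0399869 = 0.0398465.
P(1 | observation) = 0.0165208 / 0.0398465 = 0.414611.

0.415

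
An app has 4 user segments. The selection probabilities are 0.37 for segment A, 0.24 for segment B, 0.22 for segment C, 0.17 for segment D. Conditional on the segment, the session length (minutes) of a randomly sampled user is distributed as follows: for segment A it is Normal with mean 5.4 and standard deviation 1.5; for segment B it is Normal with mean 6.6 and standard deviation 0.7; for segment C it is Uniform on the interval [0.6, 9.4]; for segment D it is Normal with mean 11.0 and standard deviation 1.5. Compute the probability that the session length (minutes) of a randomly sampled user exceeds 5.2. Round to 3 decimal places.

0.714

Conditional on each segment, P(X > 5.2): A: 0.553035; B: 0.97725; C: 0.477273; D: 0.999945.
By total probability, P(X > 5.2) = 0.37·0.553035 + 0.24·0.97725 + 0.22·0.477273 + 0.17·0.999945 = 0.714154.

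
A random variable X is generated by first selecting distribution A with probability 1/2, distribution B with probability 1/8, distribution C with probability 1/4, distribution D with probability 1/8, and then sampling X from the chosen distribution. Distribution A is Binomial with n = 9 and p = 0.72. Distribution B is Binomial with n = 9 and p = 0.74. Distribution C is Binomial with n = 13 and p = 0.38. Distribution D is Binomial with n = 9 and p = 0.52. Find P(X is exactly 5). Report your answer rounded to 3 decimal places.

Conditional on each component, P(X = 5): A: 0.149853; B: 0.127768; C: 0.222654; D: 0.254303.
By total probability, P(X = 5) = 0.5·0.149853 + 0.125·0.127768 + 0.25·0.222654 + 0.125·0.254303 = 0.178349.

0.178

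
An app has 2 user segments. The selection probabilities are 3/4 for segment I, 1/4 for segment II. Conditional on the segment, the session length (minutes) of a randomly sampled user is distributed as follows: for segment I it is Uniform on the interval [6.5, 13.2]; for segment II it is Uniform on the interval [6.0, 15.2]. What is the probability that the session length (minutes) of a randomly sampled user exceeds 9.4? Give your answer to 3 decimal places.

Conditional on each segment, P(X > 9.4): I: 0.567164; II: 0.630435.
By total probability, P(X > 9.4) = 0.75·0.567164 + 0.25·0.630435 = 0.582982.

0.583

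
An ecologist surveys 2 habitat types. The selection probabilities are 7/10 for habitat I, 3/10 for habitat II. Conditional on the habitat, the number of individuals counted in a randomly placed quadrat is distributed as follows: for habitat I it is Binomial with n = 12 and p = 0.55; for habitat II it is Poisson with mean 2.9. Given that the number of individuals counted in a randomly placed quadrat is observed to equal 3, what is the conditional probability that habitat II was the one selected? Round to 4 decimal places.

Likelihoods P(X=3 | ·): I: 0.0276964; II: 0.22366.
Posterior ∝ prior × likelihood. Numerator for II: 0.3·0.22366 = 0.0670981.
Normalizing constant: 0.7·0.0276964 + 0.3·0.22366 = 0.0864855.
P(II | observation) = 0.0670981 / 0.0864855 = 0.77583.

0.7758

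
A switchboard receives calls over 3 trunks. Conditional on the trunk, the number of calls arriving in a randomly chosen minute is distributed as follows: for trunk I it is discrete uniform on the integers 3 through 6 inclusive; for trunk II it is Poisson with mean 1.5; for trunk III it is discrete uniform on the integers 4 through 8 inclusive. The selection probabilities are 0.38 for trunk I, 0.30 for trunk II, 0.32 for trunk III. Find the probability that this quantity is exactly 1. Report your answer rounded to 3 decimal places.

0.100

Conditional on each trunk, P(X = 1): I: 0; II: 0.334695; III: 0.
By total probability, P(X = 1) = 0.38·0 + 0.3·0.334695 + 0.32·0 = 0.100409.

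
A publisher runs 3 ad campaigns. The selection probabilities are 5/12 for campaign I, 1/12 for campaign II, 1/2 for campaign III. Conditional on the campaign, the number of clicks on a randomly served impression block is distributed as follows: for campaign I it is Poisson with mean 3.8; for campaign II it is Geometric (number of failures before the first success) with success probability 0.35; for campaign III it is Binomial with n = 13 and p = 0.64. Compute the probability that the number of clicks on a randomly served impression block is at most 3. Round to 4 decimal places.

Conditional on each campaign, P(X ≤ 3): I: 0.473485; II: 0.821494; III: 0.00320278.
By total probability, P(X ≤ 3) = 0.416667·0.473485 + 0.0833333·0.821494 + 0.5·0.00320278 = 0.267345.

0.2673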